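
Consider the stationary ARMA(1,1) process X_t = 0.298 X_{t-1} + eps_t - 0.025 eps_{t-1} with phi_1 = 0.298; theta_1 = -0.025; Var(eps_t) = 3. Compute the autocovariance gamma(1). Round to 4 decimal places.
\gamma(1) = 0.8921

Multiply the model equation by X_{t-k} and take expectations. With theta_0 = psi_0 = 1 and psi_j the MA(infinity) weights, this gives
  gamma(k) - sum_i phi_i gamma(k-i) = c_k,
  c_k = sigma^2 * sum_{j=k..q} theta_j psi_{j-k}   (c_k = 0 for k > q),
using gamma(-m) = gamma(m).
psi-weights needed (psi_j = theta_j + sum_i phi_i psi_{j-i}):
  psi_1 = theta_1 + phi_1 = -0.025 + (0.298) = 0.273
Right-hand sides:
  c_0 = sigma^2 (1 + theta_1 psi_1) = 3 * (1 + (-0.025)(0.273)) = 3 * 0.993175 = 2.979525
  c_1 = sigma^2 theta_1 = 3 * (-0.025) = -0.075
  c_2 = 0
Equations for k = 0 and k = 1 (AR order 1):
  gamma(0) = phi_1 gamma(1) + c_0
  gamma(1) = phi_1 gamma(0) + c_1
Substituting the second into the first: gamma(0) (1 - phi_1^2) = c_0 + phi_1 c_1, so
  gamma(0) = (c_0 + phi_1 c_1) / (1 - phi_1^2) = (2.979525 + (0.298)(-0.075)) / (1 - (0.298)^2) = 2.957175 / 0.911196 = 3.245378.
  gamma(1) = phi_1 gamma(0) + c_1 = (0.298)(3.245378) + (-0.075) = 0.892122.
Therefore gamma(1) = 0.8921 (to 4 decimal places).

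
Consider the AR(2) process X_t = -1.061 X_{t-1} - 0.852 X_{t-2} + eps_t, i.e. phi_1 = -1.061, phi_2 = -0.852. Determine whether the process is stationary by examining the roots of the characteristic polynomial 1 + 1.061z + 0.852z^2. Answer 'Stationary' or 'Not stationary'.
\text{Stationary}

The AR(p) characteristic polynomial is P(z) = 1 + 1.061z + 0.852z^2.
Stationarity requires all roots to lie outside the unit circle, i.e. |z| > 1 for every root.
Set 1 + (1.061) z + (0.852) z^2 = 0, i.e. a z^2 + b z + c = 0 with a = 0.852, b = 1.061, c = 1.
Discriminant D = b^2 - 4ac = (1.061)^2 - 4*(0.852)*1 = 1.125721 - (3.408) = -2.282279.
D < 0, so the roots are the complex-conjugate pair z = (-b +/- i sqrt(-D)) / (2a) = -0.6227 +/- 0.8866i.
For a conjugate pair |z|^2 = z * conj(z) = (product of roots) = c/a = 1/(0.852) = 1.173709, so |z| = sqrt(1.173709) = 1.0834 for both roots.
Moduli of all roots: 1.0834, 1.0834.
All moduli strictly greater than 1? Yes.
Verdict: Stationary.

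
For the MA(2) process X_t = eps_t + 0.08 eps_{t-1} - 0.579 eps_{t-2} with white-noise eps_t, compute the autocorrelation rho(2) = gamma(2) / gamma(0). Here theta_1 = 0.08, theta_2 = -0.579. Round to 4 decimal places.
\rho(2) = -0.4316

For an MA(q) process with theta_0 = 1, the autocovariance is
  gamma(k) = sigma^2 * sum_{i=0..q-k} theta_i * theta_{i+k},
and rho(k) = gamma(k) / gamma(0). Sigma^2 cancels.
  numerator   = (1)*(-0.579) = -0.579.
  denominator = (1)^2 + (0.08)^2 + (-0.579)^2 = 1.341641.
  rho(2) = -0.579 / 1.341641 = -0.4316.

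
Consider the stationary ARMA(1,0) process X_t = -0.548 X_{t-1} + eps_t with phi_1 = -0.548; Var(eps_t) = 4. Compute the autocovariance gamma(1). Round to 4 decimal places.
\gamma(1) = -3.1328

Multiply the model equation by X_{t-k} and take expectations. With theta_0 = psi_0 = 1 and psi_j the MA(infinity) weights, this gives
  gamma(k) - sum_i phi_i gamma(k-i) = c_k,
  c_k = sigma^2 * sum_{j=k..q} theta_j psi_{j-k}   (c_k = 0 for k > q),
using gamma(-m) = gamma(m).
Pure AR (q = 0): c_0 = sigma^2 = 4, c_k = 0 for k >= 1.
Equations for k = 0 and k = 1 (AR order 1):
  gamma(0) = phi_1 gamma(1) + c_0
  gamma(1) = phi_1 gamma(0) + c_1
Substituting the second into the first: gamma(0) (1 - phi_1^2) = c_0 + phi_1 c_1, so
  gamma(0) = c_0 / (1 - phi_1^2) = 4 / (1 - (-0.548)^2) = 4 / 0.699696 = 5.716768.
  gamma(1) = phi_1 gamma(0) = (-0.548)(5.716768) = -3.132789.
Therefore gamma(1) = -3.1328 (to 4 decimal places).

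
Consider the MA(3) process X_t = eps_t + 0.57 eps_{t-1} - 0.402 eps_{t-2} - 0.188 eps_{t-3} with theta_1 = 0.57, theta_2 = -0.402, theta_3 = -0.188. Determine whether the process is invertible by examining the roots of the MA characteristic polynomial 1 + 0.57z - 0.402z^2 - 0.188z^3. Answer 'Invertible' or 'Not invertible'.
\text{Invertible}

The MA(q) characteristic polynomial is P(z) = 1 + 0.57z - 0.402z^2 - 0.188z^3.
Invertibility requires all roots to lie outside the unit circle, i.e. |z| > 1 for every root.
Degree 3: look for a simple real root z0 first, then factor out (1 - z/z0) and solve the remaining quadratic.
Testing z0 = -2.5: P(-2.5) = 1 + (0.57)(-2.5) + (-0.402)(-2.5)^2 + (-0.188)(-2.5)^3
  = 1 + (-1.425) + (-2.5125) + (2.9375) = 0.  So z_0 = -2.5 is a root, |z_0| = 2.5.
Divide out the factor (1 + 0.4 z) = (1 - z/z0) (since 1/z0 = -0.4):
  P(z) = (1 + 0.4 z)(1 + (0.17) z + (-0.47) z^2)
  [check: z-coef 0.17 - (-0.4) = 0.57; z^2-coef -0.47 - (-0.4)(0.17) = -0.402; z^3-coef -(-0.4)(-0.47) = -0.188.]
Remaining roots from the quadratic factor 1 + (0.17) z + (-0.47) z^2:
  Set 1 + (0.17) z + (-0.47) z^2 = 0, i.e. a z^2 + b z + c = 0 with a = -0.47, b = 0.17, c = 1.
  Discriminant D = b^2 - 4ac = (0.17)^2 - 4*(-0.47)*1 = 0.0289 - (-1.88) = 1.9089.
  D >= 0, so the roots are real: z = (-b +/- sqrt(D)) / (2a) = (-0.17 +/- 1.381629) / (-0.94).
    z_1 = (-0.17 + 1.381629) / (-0.94) = -1.289,   |z_1| = 1.289.
    z_2 = (-0.17 - 1.381629) / (-0.94) = 1.6507,   |z_2| = 1.6507.
Moduli of all roots: 2.5000, 1.2890, 1.6507.
All moduli strictly greater than 1? Yes.
Verdict: Invertible.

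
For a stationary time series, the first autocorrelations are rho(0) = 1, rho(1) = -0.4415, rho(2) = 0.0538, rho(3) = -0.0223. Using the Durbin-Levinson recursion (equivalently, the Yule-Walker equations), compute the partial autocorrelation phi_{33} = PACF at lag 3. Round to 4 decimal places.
\phi_{33} = -0.0920

The PACF at lag k is phi_{kk}, the last component of the solution
to the Yule-Walker system G_k phi = r_k where
  (G_k)_{ij} = rho(|i - j|), (r_k)_i = rho(i), i,j = 1..k.
Equivalently, Durbin-Levinson gives phi_{kk} iteratively:
  phi_{11} = rho(1)
  phi_{kk} = [rho(k) - sum_{j=1..k-1} phi_{k-1,j} rho(k-j)]
            / [1 - sum_{j=1..k-1} phi_{k-1,j} rho(j)],
  phi_{k,j} = phi_{k-1,j} - phi_{kk} phi_{k-1,k-j},  j = 1..k-1.
Step k = 1:
  phi_11 = rho(1) = -0.4415.
Step k = 2:
  phi_22 = [rho(2) - phi_11 rho(1)] / [1 - phi_11 rho(1)] = [0.0538 - (-0.4415)(-0.4415)] / [1 - (-0.4415)(-0.4415)]
         = -0.14112225 / 0.80507775 = -0.17529.
  Update: phi_21 = phi_11 - phi_22 phi_11 = -0.4415 - (-0.17529)(-0.4415) = -0.518891.
Step k = 3:
  phi_33 = [rho(3) - phi_21 rho(2) - phi_22 rho(1)] / [1 - phi_21 rho(1) - phi_22 rho(2)]
    numerator   = -0.0223 - (-0.518891)(0.0538) - (-0.17529)(-0.4415) = -0.07177431
    denominator = 1 - (-0.518891)(-0.4415) - (-0.17529)(0.0538) = 0.7803404
  phi_33 = -0.07177431 / 0.7803404 = -0.092.
Therefore phi_{33} = -0.0920.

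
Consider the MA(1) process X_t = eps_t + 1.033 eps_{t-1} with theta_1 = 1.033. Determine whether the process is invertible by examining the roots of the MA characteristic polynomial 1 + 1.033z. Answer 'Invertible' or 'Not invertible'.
\text{Not invertible}

The MA(q) characteristic polynomial is P(z) = 1 + 1.033z.
Invertibility requires all roots to lie outside the unit circle, i.e. |z| > 1 for every root.
This is linear in z: 1 + (1.033) z = 0  =>  z = -1/(1.033) = -0.968054,  |z| = 0.968054.
Moduli of all roots: 0.9681.
All moduli strictly greater than 1? No.
Verdict: Not invertible.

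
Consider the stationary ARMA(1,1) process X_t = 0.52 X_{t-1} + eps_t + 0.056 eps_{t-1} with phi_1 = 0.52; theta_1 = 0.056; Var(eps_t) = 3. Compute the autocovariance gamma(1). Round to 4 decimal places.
\gamma(1) = 2.4374

Multiply the model equation by X_{t-k} and take expectations. With theta_0 = psi_0 = 1 and psi_j the MA(infinity) weights, this gives
  gamma(k) - sum_i phi_i gamma(k-i) = c_k,
  c_k = sigma^2 * sum_{j=k..q} theta_j psi_{j-k}   (c_k = 0 for k > q),
using gamma(-m) = gamma(m).
psi-weights needed (psi_j = theta_j + sum_i phi_i psi_{j-i}):
  psi_1 = theta_1 + phi_1 = 0.056 + (0.52) = 0.576
Right-hand sides:
  c_0 = sigma^2 (1 + theta_1 psi_1) = 3 * (1 + (0.056)(0.576)) = 3 * 1.032256 = 3.096768
  c_1 = sigma^2 theta_1 = 3 * (0.056) = 0.168
  c_2 = 0
Equations for k = 0 and k = 1 (AR order 1):
  gamma(0) = phi_1 gamma(1) + c_0
  gamma(1) = phi_1 gamma(0) + c_1
Substituting the second into the first: gamma(0) (1 - phi_1^2) = c_0 + phi_1 c_1, so
  gamma(0) = (c_0 + phi_1 c_1) / (1 - phi_1^2) = (3.096768 + (0.52)(0.168)) / (1 - (0.52)^2) = 3.184128 / 0.7296 = 4.364211.
  gamma(1) = phi_1 gamma(0) + c_1 = (0.52)(4.364211) + (0.168) = 2.437389.
Therefore gamma(1) = 2.4374 (to 4 decimal places).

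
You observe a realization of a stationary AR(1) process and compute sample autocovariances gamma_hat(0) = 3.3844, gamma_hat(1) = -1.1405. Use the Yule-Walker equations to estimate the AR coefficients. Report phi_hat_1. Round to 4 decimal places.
\hat\phi_{1} = -0.3370

The Yule-Walker equations for an AR(p) process read, in matrix form,
  Gamma_p phi = r_p,   with   (Gamma_p)_{ij} = gamma(|i - j|),
                       (r_p)_i = gamma(i),   i,j = 1..p.
Substitute the sample gammas (Toeplitz matrix and right-hand side of size 1):
  Gamma_p = [[3.3844]]
  r_p     = [-1.1405]
With p = 1 this is the single equation gamma(0) phi_1 = gamma(1):
  phi_hat_1 = gamma(1) / gamma(0) = -1.1405 / 3.3844 = -0.3370.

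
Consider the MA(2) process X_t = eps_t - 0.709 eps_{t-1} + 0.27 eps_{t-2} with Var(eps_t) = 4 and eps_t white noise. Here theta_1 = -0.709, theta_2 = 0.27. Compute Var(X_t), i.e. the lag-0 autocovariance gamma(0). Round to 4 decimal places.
\gamma(0) = 6.3023

For an MA(q) process X_t = eps_t + sum_i theta_i eps_{t-i} with
Var(eps_t) = sigma^2, the variance is
  gamma(0) = sigma^2 * (1 + sum_i theta_i^2).
  sum_i theta_i^2 = (-0.709)^2 + (0.27)^2 = 0.502681 + 0.0729 = 0.575581.
  gamma(0) = 4 * (1 + 0.575581) = 4 * 1.575581 = 6.302324, which rounds to 6.3023.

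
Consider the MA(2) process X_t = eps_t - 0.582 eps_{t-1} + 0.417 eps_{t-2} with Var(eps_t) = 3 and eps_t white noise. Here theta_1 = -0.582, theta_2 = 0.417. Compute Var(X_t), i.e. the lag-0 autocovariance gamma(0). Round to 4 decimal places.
\gamma(0) = 4.5378

For an MA(q) process X_t = eps_t + sum_i theta_i eps_{t-i} with
Var(eps_t) = sigma^2, the variance is
  gamma(0) = sigma^2 * (1 + sum_i theta_i^2).
  sum_i theta_i^2 = (-0.582)^2 + (0.417)^2 = 0.338724 + 0.173889 = 0.512613.
  gamma(0) = 3 * (1 + 0.512613) = 3 * 1.512613 = 4.537839, which rounds to 4.5378.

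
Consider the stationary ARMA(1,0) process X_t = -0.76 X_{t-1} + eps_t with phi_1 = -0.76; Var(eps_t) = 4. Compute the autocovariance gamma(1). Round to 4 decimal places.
\gamma(1) = -7.1970

Multiply the model equation by X_{t-k} and take expectations. With theta_0 = psi_0 = 1 and psi_j the MA(infinity) weights, this gives
  gamma(k) - sum_i phi_i gamma(k-i) = c_k,
  c_k = sigma^2 * sum_{j=k..q} theta_j psi_{j-k}   (c_k = 0 for k > q),
using gamma(-m) = gamma(m).
Pure AR (q = 0): c_0 = sigma^2 = 4, c_k = 0 for k >= 1.
Equations for k = 0 and k = 1 (AR order 1):
  gamma(0) = phi_1 gamma(1) + c_0
  gamma(1) = phi_1 gamma(0) + c_1
Substituting the second into the first: gamma(0) (1 - phi_1^2) = c_0 + phi_1 c_1, so
  gamma(0) = c_0 / (1 - phi_1^2) = 4 / (1 - (-0.76)^2) = 4 / 0.4224 = 9.469697.
  gamma(1) = phi_1 gamma(0) = (-0.76)(9.469697) = -7.19697.
Therefore gamma(1) = -7.1970 (to 4 decimal places).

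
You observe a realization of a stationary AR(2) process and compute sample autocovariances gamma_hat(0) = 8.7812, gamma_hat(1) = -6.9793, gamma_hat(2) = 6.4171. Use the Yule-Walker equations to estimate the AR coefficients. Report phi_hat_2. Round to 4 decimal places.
\hat\phi_{2} = 0.2690

The Yule-Walker equations for an AR(p) process read, in matrix form,
  Gamma_p phi = r_p,   with   (Gamma_p)_{ij} = gamma(|i - j|),
                       (r_p)_i = gamma(i),   i,j = 1..p.
Substitute the sample gammas (Toeplitz matrix and right-hand side of size 2):
  Gamma_p = [[8.7812, -6.9793], [-6.9793, 8.7812]]
  r_p     = [-6.9793, 6.4171]
Written out:
  8.7812 phi_1 - 6.9793 phi_2 = -6.9793
  -6.9793 phi_1 + 8.7812 phi_2 = 6.4171
Solve by Cramer's rule:
  det = gamma(0)^2 - gamma(1)^2 = (8.7812)^2 - (-6.9793)^2 = 77.10947344 - 48.71062849 = 28.39884495
  phi_hat_1 = [gamma(1) gamma(0) - gamma(1) gamma(2)] / det = [(-6.9793)(8.7812) - (-6.9793)(6.4171)] / 28.39884495 = -16.49976313 / 28.39884495 = -0.581
  phi_hat_2 = [gamma(0) gamma(2) - gamma(1)^2] / det = [(8.7812)(6.4171) - (-6.9793)^2] / 28.39884495 = 7.63921003 / 28.39884495 = 0.269
So phi_hat = [-0.5810, 0.2690].
Therefore phi_hat_2 = 0.2690.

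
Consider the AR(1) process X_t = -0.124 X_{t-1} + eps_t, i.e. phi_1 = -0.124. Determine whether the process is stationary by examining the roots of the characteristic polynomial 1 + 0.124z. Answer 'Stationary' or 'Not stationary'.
\text{Stationary}

The AR(p) characteristic polynomial is P(z) = 1 + 0.124z.
Stationarity requires all roots to lie outside the unit circle, i.e. |z| > 1 for every root.
This is linear in z: 1 + (0.124) z = 0  =>  z = -1/(0.124) = -8.064516,  |z| = 8.064516.
Moduli of all roots: 8.0645.
All moduli strictly greater than 1? Yes.
Verdict: Stationary.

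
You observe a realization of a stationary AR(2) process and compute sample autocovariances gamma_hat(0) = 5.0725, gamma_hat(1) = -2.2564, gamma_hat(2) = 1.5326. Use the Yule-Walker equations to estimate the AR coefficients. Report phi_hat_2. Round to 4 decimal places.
\hat\phi_{2} = 0.1300

The Yule-Walker equations for an AR(p) process read, in matrix form,
  Gamma_p phi = r_p,   with   (Gamma_p)_{ij} = gamma(|i - j|),
                       (r_p)_i = gamma(i),   i,j = 1..p.
Substitute the sample gammas (Toeplitz matrix and right-hand side of size 2):
  Gamma_p = [[5.0725, -2.2564], [-2.2564, 5.0725]]
  r_p     = [-2.2564, 1.5326]
Written out:
  5.0725 phi_1 - 2.2564 phi_2 = -2.2564
  -2.2564 phi_1 + 5.0725 phi_2 = 1.5326
Solve by Cramer's rule:
  det = gamma(0)^2 - gamma(1)^2 = (5.0725)^2 - (-2.2564)^2 = 25.73025625 - 5.09134096 = 20.63891529
  phi_hat_1 = [gamma(1) gamma(0) - gamma(1) gamma(2)] / det = [(-2.2564)(5.0725) - (-2.2564)(1.5326)] / 20.63891529 = -7.98743036 / 20.63891529 = -0.387
  phi_hat_2 = [gamma(0) gamma(2) - gamma(1)^2] / det = [(5.0725)(1.5326) - (-2.2564)^2] / 20.63891529 = 2.68277254 / 20.63891529 = 0.13
So phi_hat = [-0.3870, 0.1300].
Therefore phi_hat_2 = 0.1300.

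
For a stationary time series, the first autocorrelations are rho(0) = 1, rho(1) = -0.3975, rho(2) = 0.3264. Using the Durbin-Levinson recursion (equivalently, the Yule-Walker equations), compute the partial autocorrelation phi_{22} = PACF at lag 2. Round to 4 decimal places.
\phi_{22} = 0.2000

The PACF at lag k is phi_{kk}, the last component of the solution
to the Yule-Walker system G_k phi = r_k where
  (G_k)_{ij} = rho(|i - j|), (r_k)_i = rho(i), i,j = 1..k.
Equivalently, Durbin-Levinson gives phi_{kk} iteratively:
  phi_{11} = rho(1)
  phi_{kk} = [rho(k) - sum_{j=1..k-1} phi_{k-1,j} rho(k-j)]
            / [1 - sum_{j=1..k-1} phi_{k-1,j} rho(j)],
  phi_{k,j} = phi_{k-1,j} - phi_{kk} phi_{k-1,k-j},  j = 1..k-1.
Step k = 1:
  phi_11 = rho(1) = -0.3975.
Step k = 2:
  phi_22 = [rho(2) - phi_11 rho(1)] / [1 - phi_11 rho(1)] = [0.3264 - (-0.3975)(-0.3975)] / [1 - (-0.3975)(-0.3975)]
         = 0.16839375 / 0.84199375 = 0.2.
Therefore phi_{22} = 0.2000.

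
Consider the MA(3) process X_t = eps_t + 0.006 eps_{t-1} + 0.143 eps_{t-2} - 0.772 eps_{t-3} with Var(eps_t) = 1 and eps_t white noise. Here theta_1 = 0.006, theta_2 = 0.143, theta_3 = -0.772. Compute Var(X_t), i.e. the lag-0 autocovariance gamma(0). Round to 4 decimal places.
\gamma(0) = 1.6165

For an MA(q) process X_t = eps_t + sum_i theta_i eps_{t-i} with
Var(eps_t) = sigma^2, the variance is
  gamma(0) = sigma^2 * (1 + sum_i theta_i^2).
  sum_i theta_i^2 = (0.006)^2 + (0.143)^2 + (-0.772)^2 = 0.000036 + 0.020449 + 0.595984 = 0.616469.
  gamma(0) = 1 * (1 + 0.616469) = 1 * 1.616469 = 1.616469, which rounds to 1.6165.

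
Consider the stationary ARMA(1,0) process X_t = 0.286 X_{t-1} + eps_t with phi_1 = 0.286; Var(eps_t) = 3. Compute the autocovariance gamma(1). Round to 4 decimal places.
\gamma(1) = 0.9344

Multiply the model equation by X_{t-k} and take expectations. With theta_0 = psi_0 = 1 and psi_j the MA(infinity) weights, this gives
  gamma(k) - sum_i phi_i gamma(k-i) = c_k,
  c_k = sigma^2 * sum_{j=k..q} theta_j psi_{j-k}   (c_k = 0 for k > q),
using gamma(-m) = gamma(m).
Pure AR (q = 0): c_0 = sigma^2 = 3, c_k = 0 for k >= 1.
Equations for k = 0 and k = 1 (AR order 1):
  gamma(0) = phi_1 gamma(1) + c_0
  gamma(1) = phi_1 gamma(0) + c_1
Substituting the second into the first: gamma(0) (1 - phi_1^2) = c_0 + phi_1 c_1, so
  gamma(0) = c_0 / (1 - phi_1^2) = 3 / (1 - (0.286)^2) = 3 / 0.918204 = 3.267248.
  gamma(1) = phi_1 gamma(0) = (0.286)(3.267248) = 0.934433.
Therefore gamma(1) = 0.9344 (to 4 decimal places).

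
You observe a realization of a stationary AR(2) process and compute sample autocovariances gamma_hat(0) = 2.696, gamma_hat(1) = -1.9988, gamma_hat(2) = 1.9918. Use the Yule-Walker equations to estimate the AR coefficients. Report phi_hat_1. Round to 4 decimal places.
\hat\phi_{1} = -0.4300

The Yule-Walker equations for an AR(p) process read, in matrix form,
  Gamma_p phi = r_p,   with   (Gamma_p)_{ij} = gamma(|i - j|),
                       (r_p)_i = gamma(i),   i,j = 1..p.
Substitute the sample gammas (Toeplitz matrix and right-hand side of size 2):
  Gamma_p = [[2.696, -1.9988], [-1.9988, 2.696]]
  r_p     = [-1.9988, 1.9918]
Written out:
  2.696 phi_1 - 1.9988 phi_2 = -1.9988
  -1.9988 phi_1 + 2.696 phi_2 = 1.9918
Solve by Cramer's rule:
  det = gamma(0)^2 - gamma(1)^2 = (2.696)^2 - (-1.9988)^2 = 7.268416 - 3.99520144 = 3.27321456
  phi_hat_1 = [gamma(1) gamma(0) - gamma(1) gamma(2)] / det = [(-1.9988)(2.696) - (-1.9988)(1.9918)] / 3.27321456 = -1.40755496 / 3.27321456 = -0.43
  phi_hat_2 = [gamma(0) gamma(2) - gamma(1)^2] / det = [(2.696)(1.9918) - (-1.9988)^2] / 3.27321456 = 1.37469136 / 3.27321456 = 0.42
So phi_hat = [-0.4300, 0.4200].
Therefore phi_hat_1 = -0.4300.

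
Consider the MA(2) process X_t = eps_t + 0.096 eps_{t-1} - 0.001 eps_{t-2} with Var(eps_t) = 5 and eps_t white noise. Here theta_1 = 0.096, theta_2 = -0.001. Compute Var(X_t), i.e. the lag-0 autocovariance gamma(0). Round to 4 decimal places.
\gamma(0) = 5.0461

For an MA(q) process X_t = eps_t + sum_i theta_i eps_{t-i} with
Var(eps_t) = sigma^2, the variance is
  gamma(0) = sigma^2 * (1 + sum_i theta_i^2).
  sum_i theta_i^2 = (0.096)^2 + (-0.001)^2 = 0.009216 + 0.000001 = 0.009217.
  gamma(0) = 5 * (1 + 0.009217) = 5 * 1.009217 = 5.046085, which rounds to 5.0461.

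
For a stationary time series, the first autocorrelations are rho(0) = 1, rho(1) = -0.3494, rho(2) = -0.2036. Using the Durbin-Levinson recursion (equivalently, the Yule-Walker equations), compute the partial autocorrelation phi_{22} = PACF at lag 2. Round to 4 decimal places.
\phi_{22} = -0.3710

The PACF at lag k is phi_{kk}, the last component of the solution
to the Yule-Walker system G_k phi = r_k where
  (G_k)_{ij} = rho(|i - j|), (r_k)_i = rho(i), i,j = 1..k.
Equivalently, Durbin-Levinson gives phi_{kk} iteratively:
  phi_{11} = rho(1)
  phi_{kk} = [rho(k) - sum_{j=1..k-1} phi_{k-1,j} rho(k-j)]
            / [1 - sum_{j=1..k-1} phi_{k-1,j} rho(j)],
  phi_{k,j} = phi_{k-1,j} - phi_{kk} phi_{k-1,k-j},  j = 1..k-1.
Step k = 1:
  phi_11 = rho(1) = -0.3494.
Step k = 2:
  phi_22 = [rho(2) - phi_11 rho(1)] / [1 - phi_11 rho(1)] = [-0.2036 - (-0.3494)(-0.3494)] / [1 - (-0.3494)(-0.3494)]
         = -0.32568036 / 0.87791964 = -0.371.
Therefore phi_{22} = -0.3710.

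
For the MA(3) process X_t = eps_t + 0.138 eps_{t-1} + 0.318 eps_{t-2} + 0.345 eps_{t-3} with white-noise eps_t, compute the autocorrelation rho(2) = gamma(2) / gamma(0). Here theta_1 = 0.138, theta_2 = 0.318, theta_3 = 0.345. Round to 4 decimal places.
\rho(2) = 0.2950

For an MA(q) process with theta_0 = 1, the autocovariance is
  gamma(k) = sigma^2 * sum_{i=0..q-k} theta_i * theta_{i+k},
and rho(k) = gamma(k) / gamma(0). Sigma^2 cancels.
  numerator   = (1)*(0.318) + (0.138)*(0.345) = 0.36561.
  denominator = (1)^2 + (0.138)^2 + (0.318)^2 + (0.345)^2 = 1.239193.
  rho(2) = 0.36561 / 1.239193 = 0.2950.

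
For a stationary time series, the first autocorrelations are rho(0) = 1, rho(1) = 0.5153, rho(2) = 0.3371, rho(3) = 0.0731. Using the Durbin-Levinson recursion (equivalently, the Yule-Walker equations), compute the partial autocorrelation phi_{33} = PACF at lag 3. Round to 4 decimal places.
\phi_{33} = -0.1840

The PACF at lag k is phi_{kk}, the last component of the solution
to the Yule-Walker system G_k phi = r_k where
  (G_k)_{ij} = rho(|i - j|), (r_k)_i = rho(i), i,j = 1..k.
Equivalently, Durbin-Levinson gives phi_{kk} iteratively:
  phi_{11} = rho(1)
  phi_{kk} = [rho(k) - sum_{j=1..k-1} phi_{k-1,j} rho(k-j)]
            / [1 - sum_{j=1..k-1} phi_{k-1,j} rho(j)],
  phi_{k,j} = phi_{k-1,j} - phi_{kk} phi_{k-1,k-j},  j = 1..k-1.
Step k = 1:
  phi_11 = rho(1) = 0.5153.
Step k = 2:
  phi_22 = [rho(2) - phi_11 rho(1)] / [1 - phi_11 rho(1)] = [0.3371 - (0.5153)(0.5153)] / [1 - (0.5153)(0.5153)]
         = 0.07156591 / 0.73446591 = 0.097439.
  Update: phi_21 = phi_11 - phi_22 phi_11 = 0.5153 - (0.097439)(0.5153) = 0.465089.
Step k = 3:
  phi_33 = [rho(3) - phi_21 rho(2) - phi_22 rho(1)] / [1 - phi_21 rho(1) - phi_22 rho(2)]
    numerator   = 0.0731 - (0.465089)(0.3371) - (0.097439)(0.5153) = -0.13389218
    denominator = 1 - (0.465089)(0.5153) - (0.097439)(0.3371) = 0.72749257
  phi_33 = -0.13389218 / 0.72749257 = -0.184.
Therefore phi_{33} = -0.1840.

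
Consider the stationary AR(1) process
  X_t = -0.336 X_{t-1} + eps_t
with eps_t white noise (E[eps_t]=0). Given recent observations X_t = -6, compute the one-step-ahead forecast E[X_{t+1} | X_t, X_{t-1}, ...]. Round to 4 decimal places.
E[X_{t+1} \mid \mathcal F_t] = 2.0160

For an AR(p) model X_t = c + sum_i phi_i X_{t-i} + eps_t, the
one-step-ahead conditional mean is
  E[X_{t+1} | X_t, ...] = c + sum_i phi_i X_{t+1-i}.
Substitute known values:
  E[X_{t+1} | ...] = (-0.336) * (-6)
                   = 2.0160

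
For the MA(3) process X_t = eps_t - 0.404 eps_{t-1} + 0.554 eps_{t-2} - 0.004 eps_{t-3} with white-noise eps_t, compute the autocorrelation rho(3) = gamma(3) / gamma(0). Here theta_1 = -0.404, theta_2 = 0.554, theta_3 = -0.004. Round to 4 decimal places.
\rho(3) = -0.0027

For an MA(q) process with theta_0 = 1, the autocovariance is
  gamma(k) = sigma^2 * sum_{i=0..q-k} theta_i * theta_{i+k},
and rho(k) = gamma(k) / gamma(0). Sigma^2 cancels.
  numerator   = (1)*(-0.004) = -0.004.
  denominator = (1)^2 + (-0.404)^2 + (0.554)^2 + (-0.004)^2 = 1.470148.
  rho(3) = -0.004 / 1.470148 = -0.0027.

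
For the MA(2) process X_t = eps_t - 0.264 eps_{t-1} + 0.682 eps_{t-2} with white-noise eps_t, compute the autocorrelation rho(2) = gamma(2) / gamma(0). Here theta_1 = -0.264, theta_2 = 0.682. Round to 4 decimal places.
\rho(2) = 0.4444

For an MA(q) process with theta_0 = 1, the autocovariance is
  gamma(k) = sigma^2 * sum_{i=0..q-k} theta_i * theta_{i+k},
and rho(k) = gamma(k) / gamma(0). Sigma^2 cancels.
  numerator   = (1)*(0.682) = 0.682.
  denominator = (1)^2 + (-0.264)^2 + (0.682)^2 = 1.53482.
  rho(2) = 0.682 / 1.53482 = 0.4444.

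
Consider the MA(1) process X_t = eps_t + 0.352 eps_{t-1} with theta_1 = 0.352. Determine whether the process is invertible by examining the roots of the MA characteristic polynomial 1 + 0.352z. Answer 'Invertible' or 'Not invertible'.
\text{Invertible}

The MA(q) characteristic polynomial is P(z) = 1 + 0.352z.
Invertibility requires all roots to lie outside the unit circle, i.e. |z| > 1 for every root.
This is linear in z: 1 + (0.352) z = 0  =>  z = -1/(0.352) = -2.840909,  |z| = 2.840909.
Moduli of all roots: 2.8409.
All moduli strictly greater than 1? Yes.
Verdict: Invertible.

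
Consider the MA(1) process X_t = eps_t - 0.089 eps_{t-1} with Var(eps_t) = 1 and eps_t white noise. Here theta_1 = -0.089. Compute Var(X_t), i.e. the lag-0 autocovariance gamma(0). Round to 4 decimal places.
\gamma(0) = 1.0079

For an MA(q) process X_t = eps_t + sum_i theta_i eps_{t-i} with
Var(eps_t) = sigma^2, the variance is
  gamma(0) = sigma^2 * (1 + sum_i theta_i^2).
  sum_i theta_i^2 = (-0.089)^2 = 0.007921.
  gamma(0) = 1 * (1 + 0.007921) = 1 * 1.007921 = 1.007921, which rounds to 1.0079.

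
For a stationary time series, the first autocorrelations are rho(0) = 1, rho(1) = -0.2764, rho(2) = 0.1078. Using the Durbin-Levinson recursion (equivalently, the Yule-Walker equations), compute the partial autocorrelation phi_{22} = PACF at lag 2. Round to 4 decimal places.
\phi_{22} = 0.0340

The PACF at lag k is phi_{kk}, the last component of the solution
to the Yule-Walker system G_k phi = r_k where
  (G_k)_{ij} = rho(|i - j|), (r_k)_i = rho(i), i,j = 1..k.
Equivalently, Durbin-Levinson gives phi_{kk} iteratively:
  phi_{11} = rho(1)
  phi_{kk} = [rho(k) - sum_{j=1..k-1} phi_{k-1,j} rho(k-j)]
            / [1 - sum_{j=1..k-1} phi_{k-1,j} rho(j)],
  phi_{k,j} = phi_{k-1,j} - phi_{kk} phi_{k-1,k-j},  j = 1..k-1.
Step k = 1:
  phi_11 = rho(1) = -0.2764.
Step k = 2:
  phi_22 = [rho(2) - phi_11 rho(1)] / [1 - phi_11 rho(1)] = [0.1078 - (-0.2764)(-0.2764)] / [1 - (-0.2764)(-0.2764)]
         = 0.03140304 / 0.92360304 = 0.034.
Therefore phi_{22} = 0.0340.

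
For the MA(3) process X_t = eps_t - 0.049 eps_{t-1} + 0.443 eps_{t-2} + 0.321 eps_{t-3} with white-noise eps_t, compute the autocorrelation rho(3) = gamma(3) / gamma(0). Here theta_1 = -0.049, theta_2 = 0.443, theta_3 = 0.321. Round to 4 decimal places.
\rho(3) = 0.2466

For an MA(q) process with theta_0 = 1, the autocovariance is
  gamma(k) = sigma^2 * sum_{i=0..q-k} theta_i * theta_{i+k},
and rho(k) = gamma(k) / gamma(0). Sigma^2 cancels.
  numerator   = (1)*(0.321) = 0.321.
  denominator = (1)^2 + (-0.049)^2 + (0.443)^2 + (0.321)^2 = 1.301691.
  rho(3) = 0.321 / 1.301691 = 0.2466.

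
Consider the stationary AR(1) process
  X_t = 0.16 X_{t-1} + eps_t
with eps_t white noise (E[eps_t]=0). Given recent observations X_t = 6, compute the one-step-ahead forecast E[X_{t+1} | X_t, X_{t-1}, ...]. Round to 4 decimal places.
E[X_{t+1} \mid \mathcal F_t] = 0.9600

For an AR(p) model X_t = c + sum_i phi_i X_{t-i} + eps_t, the
one-step-ahead conditional mean is
  E[X_{t+1} | X_t, ...] = c + sum_i phi_i X_{t+1-i}.
Substitute known values:
  E[X_{t+1} | ...] = (0.16) * (6)
                   = 0.9600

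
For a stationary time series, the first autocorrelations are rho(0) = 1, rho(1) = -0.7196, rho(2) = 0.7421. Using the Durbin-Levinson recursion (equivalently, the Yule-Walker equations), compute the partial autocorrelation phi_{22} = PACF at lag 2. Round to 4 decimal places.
\phi_{22} = 0.4651

The PACF at lag k is phi_{kk}, the last component of the solution
to the Yule-Walker system G_k phi = r_k where
  (G_k)_{ij} = rho(|i - j|), (r_k)_i = rho(i), i,j = 1..k.
Equivalently, Durbin-Levinson gives phi_{kk} iteratively:
  phi_{11} = rho(1)
  phi_{kk} = [rho(k) - sum_{j=1..k-1} phi_{k-1,j} rho(k-j)]
            / [1 - sum_{j=1..k-1} phi_{k-1,j} rho(j)],
  phi_{k,j} = phi_{k-1,j} - phi_{kk} phi_{k-1,k-j},  j = 1..k-1.
Step k = 1:
  phi_11 = rho(1) = -0.7196.
Step k = 2:
  phi_22 = [rho(2) - phi_11 rho(1)] / [1 - phi_11 rho(1)] = [0.7421 - (-0.7196)(-0.7196)] / [1 - (-0.7196)(-0.7196)]
         = 0.22427584 / 0.48217584 = 0.4651.
Therefore phi_{22} = 0.4651.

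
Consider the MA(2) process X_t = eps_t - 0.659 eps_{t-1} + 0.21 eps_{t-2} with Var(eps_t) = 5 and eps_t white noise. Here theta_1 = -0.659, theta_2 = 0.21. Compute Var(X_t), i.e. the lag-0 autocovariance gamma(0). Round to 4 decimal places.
\gamma(0) = 7.3919

For an MA(q) process X_t = eps_t + sum_i theta_i eps_{t-i} with
Var(eps_t) = sigma^2, the variance is
  gamma(0) = sigma^2 * (1 + sum_i theta_i^2).
  sum_i theta_i^2 = (-0.659)^2 + (0.21)^2 = 0.434281 + 0.0441 = 0.478381.
  gamma(0) = 5 * (1 + 0.478381) = 5 * 1.478381 = 7.391905, which rounds to 7.3919.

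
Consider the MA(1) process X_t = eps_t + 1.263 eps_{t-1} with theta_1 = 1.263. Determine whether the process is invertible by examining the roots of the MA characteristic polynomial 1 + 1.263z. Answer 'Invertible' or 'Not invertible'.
\text{Not invertible}

The MA(q) characteristic polynomial is P(z) = 1 + 1.263z.
Invertibility requires all roots to lie outside the unit circle, i.e. |z| > 1 for every root.
This is linear in z: 1 + (1.263) z = 0  =>  z = -1/(1.263) = -0.791766,  |z| = 0.791766.
Moduli of all roots: 0.7918.
All moduli strictly greater than 1? No.
Verdict: Not invertible.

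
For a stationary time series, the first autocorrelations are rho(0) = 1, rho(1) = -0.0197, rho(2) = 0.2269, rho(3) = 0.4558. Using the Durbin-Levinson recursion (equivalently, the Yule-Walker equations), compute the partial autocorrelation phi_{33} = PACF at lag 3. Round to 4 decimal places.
\phi_{33} = 0.4890

The PACF at lag k is phi_{kk}, the last component of the solution
to the Yule-Walker system G_k phi = r_k where
  (G_k)_{ij} = rho(|i - j|), (r_k)_i = rho(i), i,j = 1..k.
Equivalently, Durbin-Levinson gives phi_{kk} iteratively:
  phi_{11} = rho(1)
  phi_{kk} = [rho(k) - sum_{j=1..k-1} phi_{k-1,j} rho(k-j)]
            / [1 - sum_{j=1..k-1} phi_{k-1,j} rho(j)],
  phi_{k,j} = phi_{k-1,j} - phi_{kk} phi_{k-1,k-j},  j = 1..k-1.
Step k = 1:
  phi_11 = rho(1) = -0.0197.
Step k = 2:
  phi_22 = [rho(2) - phi_11 rho(1)] / [1 - phi_11 rho(1)] = [0.2269 - (-0.0197)(-0.0197)] / [1 - (-0.0197)(-0.0197)]
         = 0.22651191 / 0.99961191 = 0.2266.
  Update: phi_21 = phi_11 - phi_22 phi_11 = -0.0197 - (0.2266)(-0.0197) = -0.015236.
Step k = 3:
  phi_33 = [rho(3) - phi_21 rho(2) - phi_22 rho(1)] / [1 - phi_21 rho(1) - phi_22 rho(2)]
    numerator   = 0.4558 - (-0.015236)(0.2269) - (0.2266)(-0.0197) = 0.46372106
    denominator = 1 - (-0.015236)(-0.0197) - (0.2266)(0.2269) = 0.94828434
  phi_33 = 0.46372106 / 0.94828434 = 0.489.
Therefore phi_{33} = 0.4890.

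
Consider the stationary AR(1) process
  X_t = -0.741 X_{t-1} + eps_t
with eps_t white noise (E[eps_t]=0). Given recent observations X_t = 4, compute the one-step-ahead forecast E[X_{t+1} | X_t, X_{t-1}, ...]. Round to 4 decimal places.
E[X_{t+1} \mid \mathcal F_t] = -2.9640

For an AR(p) model X_t = c + sum_i phi_i X_{t-i} + eps_t, the
one-step-ahead conditional mean is
  E[X_{t+1} | X_t, ...] = c + sum_i phi_i X_{t+1-i}.
Substitute known values:
  E[X_{t+1} | ...] = (-0.741) * (4)
                   = -2.9640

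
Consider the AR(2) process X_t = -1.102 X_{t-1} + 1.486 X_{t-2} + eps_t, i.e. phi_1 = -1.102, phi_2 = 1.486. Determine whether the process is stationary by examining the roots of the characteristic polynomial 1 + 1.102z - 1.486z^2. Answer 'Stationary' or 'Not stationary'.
\text{Not stationary}

The AR(p) characteristic polynomial is P(z) = 1 + 1.102z - 1.486z^2.
Stationarity requires all roots to lie outside the unit circle, i.e. |z| > 1 for every root.
Set 1 + (1.102) z + (-1.486) z^2 = 0, i.e. a z^2 + b z + c = 0 with a = -1.486, b = 1.102, c = 1.
Discriminant D = b^2 - 4ac = (1.102)^2 - 4*(-1.486)*1 = 1.214404 - (-5.944) = 7.158404.
D >= 0, so the roots are real: z = (-b +/- sqrt(D)) / (2a) = (-1.102 +/- 2.675519) / (-2.972).
  z_1 = (-1.102 + 2.675519) / (-2.972) = -0.5294,   |z_1| = 0.5294.
  z_2 = (-1.102 - 2.675519) / (-2.972) = 1.271,   |z_2| = 1.271.
Moduli of all roots: 0.5294, 1.2710.
All moduli strictly greater than 1? No.
Verdict: Not stationary.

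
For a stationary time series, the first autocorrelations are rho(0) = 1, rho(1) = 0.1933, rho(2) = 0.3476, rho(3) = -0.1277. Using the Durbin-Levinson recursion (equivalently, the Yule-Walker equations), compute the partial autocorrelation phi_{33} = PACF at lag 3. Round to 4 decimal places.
\phi_{33} = -0.2730

The PACF at lag k is phi_{kk}, the last component of the solution
to the Yule-Walker system G_k phi = r_k where
  (G_k)_{ij} = rho(|i - j|), (r_k)_i = rho(i), i,j = 1..k.
Equivalently, Durbin-Levinson gives phi_{kk} iteratively:
  phi_{11} = rho(1)
  phi_{kk} = [rho(k) - sum_{j=1..k-1} phi_{k-1,j} rho(k-j)]
            / [1 - sum_{j=1..k-1} phi_{k-1,j} rho(j)],
  phi_{k,j} = phi_{k-1,j} - phi_{kk} phi_{k-1,k-j},  j = 1..k-1.
Step k = 1:
  phi_11 = rho(1) = 0.1933.
Step k = 2:
  phi_22 = [rho(2) - phi_11 rho(1)] / [1 - phi_11 rho(1)] = [0.3476 - (0.1933)(0.1933)] / [1 - (0.1933)(0.1933)]
         = 0.31023511 / 0.96263511 = 0.322277.
  Update: phi_21 = phi_11 - phi_22 phi_11 = 0.1933 - (0.322277)(0.1933) = 0.131004.
Step k = 3:
  phi_33 = [rho(3) - phi_21 rho(2) - phi_22 rho(1)] / [1 - phi_21 rho(1) - phi_22 rho(2)]
    numerator   = -0.1277 - (0.131004)(0.3476) - (0.322277)(0.1933) = -0.23553308
    denominator = 1 - (0.131004)(0.1933) - (0.322277)(0.3476) = 0.86265348
  phi_33 = -0.23553308 / 0.86265348 = -0.273.
Therefore phi_{33} = -0.2730.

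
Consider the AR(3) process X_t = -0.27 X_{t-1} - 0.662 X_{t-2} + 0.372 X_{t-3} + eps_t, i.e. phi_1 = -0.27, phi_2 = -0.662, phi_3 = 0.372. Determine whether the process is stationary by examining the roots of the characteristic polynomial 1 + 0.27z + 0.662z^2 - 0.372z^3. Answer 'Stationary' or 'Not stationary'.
\text{Stationary}

The AR(p) characteristic polynomial is P(z) = 1 + 0.27z + 0.662z^2 - 0.372z^3.
Stationarity requires all roots to lie outside the unit circle, i.e. |z| > 1 for every root.
Degree 3: look for a simple real root z0 first, then factor out (1 - z/z0) and solve the remaining quadratic.
Testing z0 = 2.5: P(2.5) = 1 + (0.27)(2.5) + (0.662)(2.5)^2 + (-0.372)(2.5)^3
  = 1 + (0.675) + (4.1375) + (-5.8125) = 0.  So z_0 = 2.5 is a root, |z_0| = 2.5.
Divide out the factor (1 - 0.4 z) = (1 - z/z0) (since 1/z0 = 0.4):
  P(z) = (1 - 0.4 z)(1 + (0.67) z + (0.93) z^2)
  [check: z-coef 0.67 - (0.4) = 0.27; z^2-coef 0.93 - (0.4)(0.67) = 0.662; z^3-coef -(0.4)(0.93) = -0.372.]
Remaining roots from the quadratic factor 1 + (0.67) z + (0.93) z^2:
  Set 1 + (0.67) z + (0.93) z^2 = 0, i.e. a z^2 + b z + c = 0 with a = 0.93, b = 0.67, c = 1.
  Discriminant D = b^2 - 4ac = (0.67)^2 - 4*(0.93)*1 = 0.4489 - (3.72) = -3.2711.
  D < 0, so the roots are the complex-conjugate pair z = (-b +/- i sqrt(-D)) / (2a) = -0.3602 +/- 0.9724i.
  For a conjugate pair |z|^2 = z * conj(z) = (product of roots) = c/a = 1/(0.93) = 1.075269, so |z| = sqrt(1.075269) = 1.037 for both roots.
Moduli of all roots: 2.5000, 1.0370, 1.0370.
All moduli strictly greater than 1? Yes.
Verdict: Stationary.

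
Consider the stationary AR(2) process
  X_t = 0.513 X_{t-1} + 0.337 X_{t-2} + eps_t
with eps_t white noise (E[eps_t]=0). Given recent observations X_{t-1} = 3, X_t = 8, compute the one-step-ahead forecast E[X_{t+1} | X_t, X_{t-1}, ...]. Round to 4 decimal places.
E[X_{t+1} \mid \mathcal F_t] = 5.1150

For an AR(p) model X_t = c + sum_i phi_i X_{t-i} + eps_t, the
one-step-ahead conditional mean is
  E[X_{t+1} | X_t, ...] = c + sum_i phi_i X_{t+1-i}.
Substitute known values:
  E[X_{t+1} | ...] = (0.513) * (8) + (0.337) * (3)
                   = 5.1150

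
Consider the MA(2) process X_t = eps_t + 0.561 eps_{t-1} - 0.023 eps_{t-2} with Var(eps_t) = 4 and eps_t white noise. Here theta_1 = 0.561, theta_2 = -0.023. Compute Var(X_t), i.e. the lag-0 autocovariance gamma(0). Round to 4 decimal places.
\gamma(0) = 5.2610

For an MA(q) process X_t = eps_t + sum_i theta_i eps_{t-i} with
Var(eps_t) = sigma^2, the variance is
  gamma(0) = sigma^2 * (1 + sum_i theta_i^2).
  sum_i theta_i^2 = (0.561)^2 + (-0.023)^2 = 0.314721 + 0.000529 = 0.31525.
  gamma(0) = 4 * (1 + 0.31525) = 4 * 1.31525 = 5.261, which rounds to 5.2610.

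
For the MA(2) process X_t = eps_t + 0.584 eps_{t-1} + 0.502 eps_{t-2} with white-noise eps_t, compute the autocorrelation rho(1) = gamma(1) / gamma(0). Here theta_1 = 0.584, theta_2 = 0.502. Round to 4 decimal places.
\rho(1) = 0.5506

For an MA(q) process with theta_0 = 1, the autocovariance is
  gamma(k) = sigma^2 * sum_{i=0..q-k} theta_i * theta_{i+k},
and rho(k) = gamma(k) / gamma(0). Sigma^2 cancels.
  numerator   = (1)*(0.584) + (0.584)*(0.502) = 0.877168.
  denominator = (1)^2 + (0.584)^2 + (0.502)^2 = 1.59306.
  rho(1) = 0.877168 / 1.59306 = 0.5506.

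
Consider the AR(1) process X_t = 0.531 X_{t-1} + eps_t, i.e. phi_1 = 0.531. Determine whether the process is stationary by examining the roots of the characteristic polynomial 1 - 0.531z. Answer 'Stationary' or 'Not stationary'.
\text{Stationary}

The AR(p) characteristic polynomial is P(z) = 1 - 0.531z.
Stationarity requires all roots to lie outside the unit circle, i.e. |z| > 1 for every root.
This is linear in z: 1 + (-0.531) z = 0  =>  z = -1/(-0.531) = 1.883239,  |z| = 1.883239.
Moduli of all roots: 1.8832.
All moduli strictly greater than 1? Yes.
Verdict: Stationary.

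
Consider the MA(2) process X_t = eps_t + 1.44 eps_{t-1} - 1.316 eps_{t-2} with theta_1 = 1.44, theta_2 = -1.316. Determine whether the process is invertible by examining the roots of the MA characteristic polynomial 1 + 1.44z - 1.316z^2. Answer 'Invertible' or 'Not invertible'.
\text{Not invertible}

The MA(q) characteristic polynomial is P(z) = 1 + 1.44z - 1.316z^2.
Invertibility requires all roots to lie outside the unit circle, i.e. |z| > 1 for every root.
Set 1 + (1.44) z + (-1.316) z^2 = 0, i.e. a z^2 + b z + c = 0 with a = -1.316, b = 1.44, c = 1.
Discriminant D = b^2 - 4ac = (1.44)^2 - 4*(-1.316)*1 = 2.0736 - (-5.264) = 7.3376.
D >= 0, so the roots are real: z = (-b +/- sqrt(D)) / (2a) = (-1.44 +/- 2.7088) / (-2.632).
  z_1 = (-1.44 + 2.7088) / (-2.632) = -0.4821,   |z_1| = 0.4821.
  z_2 = (-1.44 - 2.7088) / (-2.632) = 1.5763,   |z_2| = 1.5763.
Moduli of all roots: 0.4821, 1.5763.
All moduli strictly greater than 1? No.
Verdict: Not invertible.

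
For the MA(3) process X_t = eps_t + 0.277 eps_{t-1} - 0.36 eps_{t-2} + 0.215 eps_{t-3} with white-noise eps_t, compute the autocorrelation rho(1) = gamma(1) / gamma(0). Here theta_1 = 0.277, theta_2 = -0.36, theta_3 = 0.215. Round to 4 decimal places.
\rho(1) = 0.0797

For an MA(q) process with theta_0 = 1, the autocovariance is
  gamma(k) = sigma^2 * sum_{i=0..q-k} theta_i * theta_{i+k},
and rho(k) = gamma(k) / gamma(0). Sigma^2 cancels.
  numerator   = (1)*(0.277) + (0.277)*(-0.36) + (-0.36)*(0.215) = 0.09988.
  denominator = (1)^2 + (0.277)^2 + (-0.36)^2 + (0.215)^2 = 1.252554.
  rho(1) = 0.09988 / 1.252554 = 0.0797.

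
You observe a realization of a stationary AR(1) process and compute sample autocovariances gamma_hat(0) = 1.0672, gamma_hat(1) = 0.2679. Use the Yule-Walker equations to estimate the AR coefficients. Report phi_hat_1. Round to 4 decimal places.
\hat\phi_{1} = 0.2510

The Yule-Walker equations for an AR(p) process read, in matrix form,
  Gamma_p phi = r_p,   with   (Gamma_p)_{ij} = gamma(|i - j|),
                       (r_p)_i = gamma(i),   i,j = 1..p.
Substitute the sample gammas (Toeplitz matrix and right-hand side of size 1):
  Gamma_p = [[1.0672]]
  r_p     = [0.2679]
With p = 1 this is the single equation gamma(0) phi_1 = gamma(1):
  phi_hat_1 = gamma(1) / gamma(0) = 0.2679 / 1.0672 = 0.2510.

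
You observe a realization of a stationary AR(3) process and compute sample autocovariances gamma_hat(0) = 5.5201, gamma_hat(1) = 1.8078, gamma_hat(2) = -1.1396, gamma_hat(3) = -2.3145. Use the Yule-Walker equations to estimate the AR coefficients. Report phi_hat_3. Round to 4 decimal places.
\hat\phi_{3} = -0.2720

The Yule-Walker equations for an AR(p) process read, in matrix form,
  Gamma_p phi = r_p,   with   (Gamma_p)_{ij} = gamma(|i - j|),
                       (r_p)_i = gamma(i),   i,j = 1..p.
Substitute the sample gammas (Toeplitz matrix and right-hand side of size 3):
  Gamma_p = [[5.5201, 1.8078, -1.1396], [1.8078, 5.5201, 1.8078], [-1.1396, 1.8078, 5.5201]]
  r_p     = [1.8078, -1.1396, -2.3145]
Written out (R1..R3):
  (R1) 5.5201 phi_1 + 1.8078 phi_2 - 1.1396 phi_3 = 1.8078
  (R2) 1.8078 phi_1 + 5.5201 phi_2 + 1.8078 phi_3 = -1.1396
  (R3) -1.1396 phi_1 + 1.8078 phi_2 + 5.5201 phi_3 = -2.3145
Gaussian elimination:
  R2 <- R2 - (1.8078/5.5201) R1 = R2 - (0.327494) R1:  4.928056 phi_2 + 2.181012 phi_3 = -1.731644
  R3 <- R3 - (-1.1396/5.5201) R1 = R3 - (-0.206446) R1:  2.181012 phi_2 + 5.284835 phi_3 = -1.941288
  R3 <- R3 - (2.181012/4.928056) R2 = R3 - (0.44257) R2:  4.319583 phi_3 = -1.174913
Back-substitution:
  phi_hat_3 = -1.174913 / 4.319583 = -0.271997
  phi_hat_2 = (-1.731644 - (2.181012)(-0.271997)) / 4.928056 = -0.231007
  phi_hat_1 = (1.8078 - (1.8078)(-0.231007) - (-1.1396)(-0.271997)) / 5.5201 = 0.346995
So phi_hat = [0.3470, -0.2310, -0.2720].
Therefore phi_hat_3 = -0.2720.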